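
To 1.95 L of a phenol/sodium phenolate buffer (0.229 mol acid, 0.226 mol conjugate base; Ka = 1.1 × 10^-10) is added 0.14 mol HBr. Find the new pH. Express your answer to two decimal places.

pH = 9.33

After neutralization: n(C6H5OH) = 0.369 mol, n(C6H5O-) = 0.086 mol.
pKa = −log(1.1 × 10^-10) = 9.959
pH = pKa + log([A⁻]/[HA]) = 9.959 + log(0.086/0.369) = 9.959 -0.633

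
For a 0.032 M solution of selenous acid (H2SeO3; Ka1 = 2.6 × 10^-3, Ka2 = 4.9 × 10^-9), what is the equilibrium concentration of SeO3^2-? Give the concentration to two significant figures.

First ionization gives [H+] ≈ [HSeO3-] = 7.91 × 10^-3 M.
Second step: Ka2 = [H+][SeO3^2-]/[HSeO3-] ≈ [SeO3^2-] (since [H+] ≈ [HSeO3-]).
So [SeO3^2-] ≈ Ka2.

4.9 × 10^-9 M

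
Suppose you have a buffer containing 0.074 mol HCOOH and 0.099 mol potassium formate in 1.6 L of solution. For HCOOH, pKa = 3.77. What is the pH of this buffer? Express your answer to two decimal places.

pH = pKa + log([A⁻]/[HA]) = 3.77 + log(0.099/0.074)
pH = 3.77 + (+0.126) = 3.90

pH = 3.90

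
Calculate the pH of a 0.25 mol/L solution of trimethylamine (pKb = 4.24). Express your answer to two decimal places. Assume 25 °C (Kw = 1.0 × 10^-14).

pH = 11.58

(CH3)3N + H2O ⇌ (CH3)3NH+ + OH-
Kb = 10^(−4.24) = 5.75 × 10^-5
Kb = [OH-]²/(0.25 − [OH-]) = 5.75 × 10^-5
Assume [OH-] ≪ 0.25: [OH-] ≈ √(5.75 × 10^-5 × 0.25) = 3.79 × 10^-3 M
pOH = 2.42, so pH = 14.00 − pOH = 11.58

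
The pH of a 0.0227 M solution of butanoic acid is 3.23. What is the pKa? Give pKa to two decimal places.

pKa = 4.80

[H+] = 10^(-3.23) = 5.89 × 10^-4 M
At equilibrium [HA] = 0.0227 − 5.89 × 10^-4 = 2.21 × 10^-2 M
Ka = [H+][A-]/[HA] = (5.89 × 10^-4)² / 2.21 × 10^-2 = 1.57 × 10^-5
pKa = -log(1.57 × 10^-5) = 4.80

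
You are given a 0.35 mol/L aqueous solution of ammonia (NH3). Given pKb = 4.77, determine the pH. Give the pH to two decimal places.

NH3 + H2O ⇌ NH4+ + OH-
Kb = 10^(−4.77) = 1.70 × 10^-5
Kb = [OH-]²/(0.35 − [OH-]) = 1.70 × 10^-5
Assume [OH-] ≪ 0.35: [OH-] ≈ √(1.70 × 10^-5 × 0.35) = 2.44 × 10^-3 M
pOH = −log(2.44 × 10^-3) = 2.61; pH = 14.00 − 2.61 = 11.39

pH = 11.39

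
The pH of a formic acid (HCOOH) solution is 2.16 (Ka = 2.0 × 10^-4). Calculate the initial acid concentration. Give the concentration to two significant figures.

[H+] = 10^(-2.16) = 6.92 × 10^-3 M = x
Ka = x²/(C₀ − x) ⇒ C₀ = x + x²/Ka
C₀ = 6.92 × 10^-3 + (6.92 × 10^-3)²/(2.0 × 10^-4) = 2.46 × 10^-1 M

C₀ = 2.5 × 10^-1 M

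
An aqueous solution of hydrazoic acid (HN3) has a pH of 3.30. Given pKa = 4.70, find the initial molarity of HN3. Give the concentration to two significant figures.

[H+] = 10^(-3.30) = 5.01 × 10^-4 M = x
Ka = 10^(−4.70) = 2.00 × 10^-5
Ka = x²/(C₀ − x) ⇒ C₀ = x + x²/Ka
C₀ = 5.01 × 10^-4 + (5.01 × 10^-4)²/(2.00 × 10^-5) = 1.31 × 10^-2 M

C₀ = 1.3 × 10^-2 M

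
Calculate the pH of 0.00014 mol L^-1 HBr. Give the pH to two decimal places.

pH = 3.85

HBr is a strong acid and dissociates completely, so [H+] = 0.00014 M.
pH = -log(0.00014) = 3.85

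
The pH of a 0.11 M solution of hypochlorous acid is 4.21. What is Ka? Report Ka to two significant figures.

[H+] = 10^(-4.21) = 6.17 × 10^-5 M
At equilibrium [HA] = 0.11 − 6.17 × 10^-5 = 1.10 × 10^-1 M
Ka = [H+][A-]/[HA] = (6.17 × 10^-5)² / 1.10 × 10^-1 = 3.5 × 10^-8

Ka = 3.5 × 10^-8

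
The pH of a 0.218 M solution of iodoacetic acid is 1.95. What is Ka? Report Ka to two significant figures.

Ka = 6.1 × 10^-4

[H+] = 10^(-1.95) = 1.12 × 10^-2 M
At equilibrium [HA] = 0.218 − 1.12 × 10^-2 = 2.07 × 10^-1 M
Ka = [H+][A-]/[HA] = (1.12 × 10^-2)² / 2.07 × 10^-1 = 6.1 × 10^-4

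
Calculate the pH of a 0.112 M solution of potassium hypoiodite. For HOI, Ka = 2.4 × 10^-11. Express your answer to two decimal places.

pH = 11.82

OI- is the conjugate base of the weak acid HOI.
Kb = Kw/Ka = 1.0×10^-14 / 2.4 × 10^-11 = 4.17 × 10^-4
Kb = [OH-]²/(0.112 − [OH-]) = 4.17 × 10^-4
The 5% rule fails; solving [OH-]² + Kb·[OH-] − Kb·C₀ = 0 exactly:
[OH-] = [−0.000417 + √(0.000417² + 0.000187)]/2 = 6.63 × 10^-3 M
pOH = 2.18, so pH = 14.00 − pOH = 11.82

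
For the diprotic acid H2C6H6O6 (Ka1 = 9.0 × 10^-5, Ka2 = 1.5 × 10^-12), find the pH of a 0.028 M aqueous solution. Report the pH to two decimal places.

Ka1 ≫ Ka2, so treat the first dissociation as the only significant source of H+.
Ka1 = x²/(0.028 − x) = 9.0 × 10^-5
Solving the quadratic: x = (−Ka1 + √(Ka1² + 4·Ka1·C₀))/2 = 1.54 × 10^-3 M
pH = −log(1.54 × 10^-3) = 2.81

pH = 2.81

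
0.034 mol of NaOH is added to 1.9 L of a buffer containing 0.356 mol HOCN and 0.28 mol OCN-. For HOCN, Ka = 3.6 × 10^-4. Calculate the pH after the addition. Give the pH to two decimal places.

OH- converts HOCN to OCN-: HOCN → 0.322 mol, OCN- → 0.314 mol.
pKa = −log(3.6 × 10^-4) = 3.444
pH = pKa + log([A⁻]/[HA]) = 3.444 + log(0.314/0.322) = 3.444 -0.011

pH = 3.43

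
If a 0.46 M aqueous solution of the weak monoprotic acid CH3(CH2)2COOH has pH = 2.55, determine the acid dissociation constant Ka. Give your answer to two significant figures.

[H+] = 10^(-2.55) = 2.82 × 10^-3 M
At equilibrium [HA] = 0.46 − 2.82 × 10^-3 = 4.57 × 10^-1 M
Ka = [H+][A-]/[HA] = (2.82 × 10^-3)² / 4.57 × 10^-1 = 1.7 × 10^-5

Ka = 1.7 × 10^-5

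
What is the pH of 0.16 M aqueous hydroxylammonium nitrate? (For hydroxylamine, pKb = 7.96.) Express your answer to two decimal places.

NH3OH+ is the conjugate acid of the weak base NH2OH.
Kb = 10^(−7.96) = 1.10 × 10^-8
Ka = Kw/Kb = 1.0×10^-14 / 1.10 × 10^-8 = 9.09 × 10^-7
From the ICE table, Ka = x²/(0.16 − x) = 9.09 × 10^-7.
Assume x ≪ 0.16: x ≈ √(9.09 × 10^-7 × 0.16) = 3.81 × 10^-4 M
(x/C₀ = 0.24% < 5%, so the approximation holds.)
pH = −log[H+] = −log(3.81 × 10^-4) = 3.42

pH = 3.42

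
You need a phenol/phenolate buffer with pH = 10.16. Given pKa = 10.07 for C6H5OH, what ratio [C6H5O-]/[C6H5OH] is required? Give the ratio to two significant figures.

ratio = 1.2

pH = pKa + log(r) ⇒ log(r) = 10.16 − 10.07 = +0.09
r = [C6H5O-]/[C6H5OH] = 10^(+0.09) = 1.23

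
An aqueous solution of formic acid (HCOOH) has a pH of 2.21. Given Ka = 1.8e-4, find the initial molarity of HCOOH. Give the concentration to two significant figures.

C₀ = 2.2 × 10^-1 M

[H+] = 10^(-2.21) = 6.17 × 10^-3 M = x
Ka = x²/(C₀ − x) ⇒ C₀ = x + x²/Ka
C₀ = 6.17 × 10^-3 + (6.17 × 10^-3)²/(1.8 × 10^-4) = 2.18 × 10^-1 M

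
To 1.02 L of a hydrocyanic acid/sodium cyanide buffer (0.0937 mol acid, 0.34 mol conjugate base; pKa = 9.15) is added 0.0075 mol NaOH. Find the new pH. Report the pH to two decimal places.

OH- converts HCN to CN-: HCN → 0.0862 mol, CN- → 0.348 mol.
pH = pKa + log(n_CN-/n_HCN) = 9.15 + log(0.348/0.0862) = 9.15 + (+0.606)

pH = 9.76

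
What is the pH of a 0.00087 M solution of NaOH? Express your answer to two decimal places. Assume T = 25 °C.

pH = 10.94

NaOH is a strong base; [OH-] = 0.00087 M.
pOH = -log(0.00087) = 3.06
pH = 14.00 - 3.06 = 10.94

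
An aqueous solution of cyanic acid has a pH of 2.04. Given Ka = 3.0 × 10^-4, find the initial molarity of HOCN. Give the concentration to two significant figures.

C₀ = 2.9 × 10^-1 M

[H+] = 10^(-2.04) = 9.12 × 10^-3 M = x
Ka = x²/(C₀ − x) ⇒ C₀ = x + x²/Ka
C₀ = 9.12 × 10^-3 + (9.12 × 10^-3)²/(3.0 × 10^-4) = 2.86 × 10^-1 M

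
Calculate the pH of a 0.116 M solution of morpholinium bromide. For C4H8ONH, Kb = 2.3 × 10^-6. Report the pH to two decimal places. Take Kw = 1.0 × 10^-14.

C4H8ONH2+ is the conjugate acid of the weak base C4H8ONH.
Ka = Kw/Kb = 1.0×10^-14 / 2.3 × 10^-6 = 4.35 × 10^-9
From the ICE table, Ka = [H+]²/(0.116 − [H+]) = 4.35 × 10^-9.
Since Ka ≪ C₀, [H+] ≈ √(Ka·C₀) = 2.25 × 10^-5 M.
pH = −log(2.25 × 10^-5) = 4.65

pH = 4.65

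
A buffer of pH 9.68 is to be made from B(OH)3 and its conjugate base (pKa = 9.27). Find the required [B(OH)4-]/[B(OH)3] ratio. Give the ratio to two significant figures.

ratio = 2.6

pH = pKa + log(r) ⇒ log(r) = 9.68 − 9.27 = +0.41
r = [B(OH)4-]/[B(OH)3] = 10^(+0.41) = 2.57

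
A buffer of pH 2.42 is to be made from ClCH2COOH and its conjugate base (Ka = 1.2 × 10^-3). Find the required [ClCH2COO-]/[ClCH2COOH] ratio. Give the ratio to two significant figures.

pKa = -log(1.2 × 10^-3) = 2.921
pH = pKa + log(r) ⇒ log(r) = 2.42 − 2.921 = -0.501
r = [ClCH2COO-]/[ClCH2COOH] = 10^(-0.501) = 0.316

ratio = 0.32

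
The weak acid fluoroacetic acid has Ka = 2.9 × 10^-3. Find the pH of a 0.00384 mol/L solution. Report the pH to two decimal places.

FCH2COOH ⇌ FCH2COO- + H+
Ka = x²/(0.00384 − x) = 2.9 × 10^-3
x is not negligible relative to C₀; solve x² + 0.0029·x − 1.11e-05 = 0.
x = (−Ka + √(Ka² + 4·Ka·C₀))/2 = 2.19 × 10^-3 M
pH = −log[H+] = −log(2.19 × 10^-3) = 2.66

pH = 2.66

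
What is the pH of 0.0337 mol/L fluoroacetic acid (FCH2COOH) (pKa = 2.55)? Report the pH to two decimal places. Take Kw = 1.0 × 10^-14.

pH = 2.07

FCH2COOH ⇌ FCH2COO- + H+
Ka = 10^(−2.55) = 2.82 × 10^-3
From the ICE table, Ka = [H+]²/(0.0337 − [H+]) = 2.82 × 10^-3.
[H+] is not negligible relative to C₀; solve [H+]² + 0.00282·[H+] − 9.5e-05 = 0.
[H+] = (−Ka + √(Ka² + 4·Ka·C₀))/2 = 8.44 × 10^-3 M
pH = −log[H+] = −log(8.44 × 10^-3) = 2.07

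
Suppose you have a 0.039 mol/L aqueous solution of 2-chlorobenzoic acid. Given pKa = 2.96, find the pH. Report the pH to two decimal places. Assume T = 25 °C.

ClC6H4COOH ⇌ ClC6H4COO- + H+
Ka = 10^(−2.96) = 1.10 × 10^-3
From the ICE table, Ka = x²/(0.039 − x) = 1.10 × 10^-3.
Here C₀/Ka ≈ 35.5, so the small-x approximation fails. Use the quadratic:
x = [−0.0011 + √(0.0011² + 0.000172)]/2 = 6.02 × 10^-3 M
pH = −log(6.02 × 10^-3) = 2.22

pH = 2.22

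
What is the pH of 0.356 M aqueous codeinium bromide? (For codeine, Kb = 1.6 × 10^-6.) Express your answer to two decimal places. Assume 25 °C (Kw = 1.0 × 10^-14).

pH = 4.33

C18H22NO3+ is the conjugate acid of the weak base C18H21NO3.
Ka = Kw/Kb = 1.0×10^-14 / 1.6 × 10^-6 = 6.25 × 10^-9
Ka = x²/(0.356 − x) = 6.25 × 10^-9
Since Ka ≪ C₀, x ≈ √(Ka·C₀) = 4.72 × 10^-5 M.
(x/C₀ = 0.013% < 5%, so the approximation holds.)
pH = −log[H+] = −log(4.72 × 10^-5) = 4.33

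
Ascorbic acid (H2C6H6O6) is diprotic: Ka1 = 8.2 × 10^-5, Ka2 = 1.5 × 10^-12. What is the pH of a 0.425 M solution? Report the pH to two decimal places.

pH = 2.23

Ka1 ≫ Ka2, so treat the first dissociation as the only significant source of H+.
Ka1 = x²/(0.425 − x) = 8.2 × 10^-5
x ≈ √(8.2 × 10^-5 × 0.425) = 5.90 × 10^-3 M
pH = −log(5.90 × 10^-3) = 2.23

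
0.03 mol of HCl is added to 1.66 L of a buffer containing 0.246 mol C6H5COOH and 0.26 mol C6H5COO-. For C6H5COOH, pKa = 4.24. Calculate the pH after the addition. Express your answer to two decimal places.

Added H+ converts C6H5COO- to C6H5COOH: C6H5COOH → 0.276 mol, C6H5COO- → 0.23 mol.
pH = pKa + log([A⁻]/[HA]) = 4.24 + log(0.23/0.276) = 4.24 -0.079

pH = 4.16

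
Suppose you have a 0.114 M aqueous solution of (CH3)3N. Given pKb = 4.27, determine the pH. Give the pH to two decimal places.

(CH3)3N + H2O ⇌ (CH3)3NH+ + OH-
Kb = 10^(−4.27) = 5.37 × 10^-5
Kb = x²/(0.114 − x) = 5.37 × 10^-5
Neglecting x in the denominator: x = √(5.37 × 10^-5 × 0.114) = 2.47 × 10^-3 M
(x/C₀ = 2.2% < 5%, so the approximation holds.)
pOH = −log(2.47 × 10^-3) = 2.61; pH = 14.00 − 2.61 = 11.39

pH = 11.39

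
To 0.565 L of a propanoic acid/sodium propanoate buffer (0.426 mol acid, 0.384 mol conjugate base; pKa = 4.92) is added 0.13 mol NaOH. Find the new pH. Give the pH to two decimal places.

pH = 5.16

OH- converts CH3CH2COOH to CH3CH2COO-: CH3CH2COOH → 0.296 mol, CH3CH2COO- → 0.514 mol.
pH = pKa + log(n_CH3CH2COO-/n_CH3CH2COOH) = 4.92 + log(0.514/0.296) = 4.92 + (+0.240)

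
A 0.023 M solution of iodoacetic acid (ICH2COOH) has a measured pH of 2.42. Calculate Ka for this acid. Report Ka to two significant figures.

Ka = 7.5 × 10^-4

[H+] = 10^(-2.42) = 3.80 × 10^-3 M
At equilibrium [HA] = 0.023 − 3.80 × 10^-3 = 1.92 × 10^-2 M
Ka = [H+][A-]/[HA] = (3.80 × 10^-3)² / 1.92 × 10^-2 = 7.5 × 10^-4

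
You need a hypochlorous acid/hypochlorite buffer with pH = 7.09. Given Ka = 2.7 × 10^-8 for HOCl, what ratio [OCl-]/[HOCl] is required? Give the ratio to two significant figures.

ratio = 0.33

pKa = -log(2.7 × 10^-8) = 7.569
pH = pKa + log(r) ⇒ log(r) = 7.09 − 7.569 = -0.479
r = [OCl-]/[HOCl] = 10^(-0.479) = 0.332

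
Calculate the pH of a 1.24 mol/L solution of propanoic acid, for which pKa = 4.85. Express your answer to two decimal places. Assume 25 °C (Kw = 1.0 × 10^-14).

CH3CH2COOH ⇌ CH3CH2COO- + H+
Ka = 10^(−4.85) = 1.41 × 10^-5
Ka = [H+]²/(1.24 − [H+]) = 1.41 × 10^-5
Since Ka ≪ C₀, [H+] ≈ √(Ka·C₀) = 4.18 × 10^-3 M.
Check: 0.34% ionized — well under 5%, approximation valid.
pH = −log[H+] = −log(4.18 × 10^-3) = 2.38

pH = 2.38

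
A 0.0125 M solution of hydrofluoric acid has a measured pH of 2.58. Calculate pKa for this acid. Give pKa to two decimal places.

pKa = 3.15

[H+] = 10^(-2.58) = 2.63 × 10^-3 M
At equilibrium [HA] = 0.0125 − 2.63 × 10^-3 = 9.87 × 10^-3 M
Ka = [H+][A-]/[HA] = (2.63 × 10^-3)² / 9.87 × 10^-3 = 7.01 × 10^-4
pKa = -log(7.01 × 10^-4) = 3.15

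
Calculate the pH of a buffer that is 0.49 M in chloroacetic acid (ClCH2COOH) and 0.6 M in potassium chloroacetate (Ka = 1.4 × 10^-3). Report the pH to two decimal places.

pH = 2.94

pKa = −log(1.4 × 10^-3) = 2.854
pH = pKa + log([A⁻]/[HA]) = 2.854 + log(0.6/0.49)
pH = 2.854 + (+0.088) = 2.94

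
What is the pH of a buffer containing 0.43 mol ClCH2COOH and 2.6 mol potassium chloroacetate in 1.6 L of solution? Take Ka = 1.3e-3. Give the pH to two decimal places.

pKa = −log(1.3 × 10^-3) = 2.886
Henderson–Hasselbalch: pH = pKa + log([ClCH2COO-]/[ClCH2COOH]) = 2.886 + log(2.6/0.43)
pH = 2.886 + (+0.782) = 3.67

pH = 3.67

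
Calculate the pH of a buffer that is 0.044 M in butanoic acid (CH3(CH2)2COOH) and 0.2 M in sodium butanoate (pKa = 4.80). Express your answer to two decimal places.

pH = 5.46

Using pH = pKa + log([base]/[acid]) with [base]/[acid] = 0.2/0.044:
pH = 4.80 + (+0.658) = 5.46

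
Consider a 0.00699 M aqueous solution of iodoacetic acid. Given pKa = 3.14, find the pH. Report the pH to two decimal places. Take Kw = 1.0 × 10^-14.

ICH2COOH ⇌ ICH2COO- + H+
Ka = 10^(−3.14) = 7.24 × 10^-4
Let x = [H+] at equilibrium. Ka = x²/(0.00699 − x).
x is not negligible relative to C₀; solve x² + 0.000724·x − 5.06e-06 = 0.
x = [−0.000724 + √(0.000724² + 2.02e-05)]/2 = 1.92 × 10^-3 M
pH = −log[H+] = −log(1.92 × 10^-3) = 2.72

pH = 2.72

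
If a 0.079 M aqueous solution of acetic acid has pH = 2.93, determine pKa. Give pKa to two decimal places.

pKa = 4.75

[H+] = 10^(-2.93) = 1.17 × 10^-3 M
At equilibrium [HA] = 0.079 − 1.17 × 10^-3 = 7.78 × 10^-2 M
Ka = [H+][A-]/[HA] = (1.17 × 10^-3)² / 7.78 × 10^-2 = 1.76 × 10^-5
pKa = -log(1.76 × 10^-5) = 4.75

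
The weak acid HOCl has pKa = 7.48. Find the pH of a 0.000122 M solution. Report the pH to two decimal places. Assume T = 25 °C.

pH = 5.70

HOCl ⇌ OCl- + H+
Ka = 10^(−7.48) = 3.31 × 10^-8
From the ICE table, Ka = [H+]²/(0.000122 − [H+]) = 3.31 × 10^-8.
Assume [H+] ≪ 0.000122: [H+] ≈ √(3.31 × 10^-8 × 0.000122) = 2.01 × 10^-6 M
pH = −log(2.01 × 10^-6) = 5.70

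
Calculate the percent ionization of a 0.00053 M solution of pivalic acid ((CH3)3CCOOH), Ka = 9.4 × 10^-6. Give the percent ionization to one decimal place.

12.5%

(CH3)3CCOOH ⇌ (CH3)3CCOO- + H+; let x = [H+] at equilibrium.
Solve x² + 9.4e-06x − 4.98e-09 = 0 → x = 6.60 × 10^-5 M
% ionization = x/C₀ × 100% = 6.60 × 10^-5/0.00053 × 100% = 12.5%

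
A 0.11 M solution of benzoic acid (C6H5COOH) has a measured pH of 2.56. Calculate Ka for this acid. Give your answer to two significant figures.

Ka = 7.1 × 10^-5

[H+] = 10^(-2.56) = 2.75 × 10^-3 M
At equilibrium [HA] = 0.11 − 2.75 × 10^-3 = 1.07 × 10^-1 M
Ka = [H+][A-]/[HA] = (2.75 × 10^-3)² / 1.07 × 10^-1 = 7.1 × 10^-5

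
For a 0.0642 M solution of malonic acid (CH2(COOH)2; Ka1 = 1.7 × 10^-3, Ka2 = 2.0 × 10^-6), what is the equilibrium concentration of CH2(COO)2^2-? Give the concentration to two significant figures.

2.0 × 10^-6 M

First ionization gives [H+] ≈ [CH2(COOH)COO-] = 9.63 × 10^-3 M.
Second step: Ka2 = [H+][CH2(COO)2^2-]/[CH2(COOH)COO-] ≈ [CH2(COO)2^2-] (since [H+] ≈ [CH2(COOH)COO-]).
So [CH2(COO)2^2-] ≈ Ka2.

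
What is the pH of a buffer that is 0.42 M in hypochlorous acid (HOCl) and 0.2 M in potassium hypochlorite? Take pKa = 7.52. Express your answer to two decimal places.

pH = 7.20

Henderson–Hasselbalch: pH = pKa + log([OCl-]/[HOCl]) = 7.52 + log(0.2/0.42)
pH = 7.52 + (-0.322) = 7.20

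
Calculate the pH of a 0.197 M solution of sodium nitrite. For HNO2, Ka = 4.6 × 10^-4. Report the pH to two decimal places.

pH = 8.32

NO2- is the conjugate base of the weak acid HNO2.
Kb = Kw/Ka = 1.0×10^-14 / 4.6 × 10^-4 = 2.17 × 10^-11
Kb = [OH-]²/(0.197 − [OH-]) = 2.17 × 10^-11
Since Kb ≪ C₀, [OH-] ≈ √(Kb·C₀) = 2.07 × 10^-6 M.
Check: 0.001% ionized — well under 5%, approximation valid.
pOH = −log(2.07 × 10^-6) = 5.68; pH = 14.00 − 5.68 = 8.32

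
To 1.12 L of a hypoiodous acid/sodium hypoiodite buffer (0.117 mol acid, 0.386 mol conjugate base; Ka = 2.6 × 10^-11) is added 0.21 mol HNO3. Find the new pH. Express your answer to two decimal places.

After neutralization: n(HOI) = 0.327 mol, n(OI-) = 0.176 mol.
pKa = −log(2.6 × 10^-11) = 10.585
Henderson–Hasselbalch with mole ratio 0.176/0.327: pH = 10.585 + (-0.269)

pH = 10.32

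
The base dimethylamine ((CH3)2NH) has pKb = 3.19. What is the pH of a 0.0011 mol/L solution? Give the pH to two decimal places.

(CH3)2NH + H2O ⇌ (CH3)2NH2+ + OH-
Kb = 10^(−3.19) = 6.46 × 10^-4
From the ICE table, Kb = [OH-]²/(0.0011 − [OH-]) = 6.46 × 10^-4.
The 5% rule fails; solving [OH-]² + Kb·[OH-] − Kb·C₀ = 0 exactly:
[OH-] = [−0.000646 + √(0.000646² + 2.84e-06)]/2 = 5.80 × 10^-4 M
pOH = −log(5.80 × 10^-4) = 3.24; pH = 14.00 − 3.24 = 10.76

pH = 10.76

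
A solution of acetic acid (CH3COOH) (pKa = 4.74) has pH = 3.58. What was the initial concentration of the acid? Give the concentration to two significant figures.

[H+] = 10^(-3.58) = 2.63 × 10^-4 M = x
Ka = 10^(−4.74) = 1.82 × 10^-5
Ka = x²/(C₀ − x) ⇒ C₀ = x + x²/Ka
C₀ = 2.63 × 10^-4 + (2.63 × 10^-4)²/(1.82 × 10^-5) = 4.06 × 10^-3 M

C₀ = 4.1 × 10^-3 M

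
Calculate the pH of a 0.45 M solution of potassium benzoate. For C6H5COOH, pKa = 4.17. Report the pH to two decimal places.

pH = 8.91

C6H5COO- is the conjugate base of the weak acid C6H5COOH.
Ka = 10^(−4.17) = 6.76 × 10^-5
Kb = Kw/Ka = 1.0×10^-14 / 6.76 × 10^-5 = 1.48 × 10^-10
Kb = x²/(0.45 − x) = 1.48 × 10^-10
Neglecting x in the denominator: x = √(1.48 × 10^-10 × 0.45) = 8.16 × 10^-6 M
Check: 0.0018% ionized — well under 5%, approximation valid.
pOH = −log(8.16 × 10^-6) = 5.09; pH = 14.00 − 5.09 = 8.91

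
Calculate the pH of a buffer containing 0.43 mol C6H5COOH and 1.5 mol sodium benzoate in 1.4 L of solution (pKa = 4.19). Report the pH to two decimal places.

pH = 4.73

pH = pKa + log([A⁻]/[HA]) = 4.19 + log(1.5/0.43)
pH = 4.19 + (+0.543) = 4.73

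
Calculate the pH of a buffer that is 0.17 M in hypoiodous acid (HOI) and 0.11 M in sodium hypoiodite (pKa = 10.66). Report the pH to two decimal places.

Using pH = pKa + log([base]/[acid]) with [base]/[acid] = 0.11/0.17:
pH = 10.66 + (-0.189) = 10.47

pH = 10.47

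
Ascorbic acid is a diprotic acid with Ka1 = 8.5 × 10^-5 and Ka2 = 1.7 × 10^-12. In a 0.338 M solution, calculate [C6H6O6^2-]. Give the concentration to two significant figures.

1.7 × 10^-12 M

First ionization gives [H+] ≈ [HC6H6O6-] = 5.36 × 10^-3 M.
Second step: Ka2 = [H+][C6H6O6^2-]/[HC6H6O6-] ≈ [C6H6O6^2-] (since [H+] ≈ [HC6H6O6-]).
So [C6H6O6^2-] ≈ Ka2.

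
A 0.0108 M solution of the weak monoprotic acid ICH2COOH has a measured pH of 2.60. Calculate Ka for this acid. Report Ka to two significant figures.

[H+] = 10^(-2.60) = 2.51 × 10^-3 M
At equilibrium [HA] = 0.0108 − 2.51 × 10^-3 = 8.29 × 10^-3 M
Ka = [H+][A-]/[HA] = (2.51 × 10^-3)² / 8.29 × 10^-3 = 7.6 × 10^-4

Ka = 7.6 × 10^-4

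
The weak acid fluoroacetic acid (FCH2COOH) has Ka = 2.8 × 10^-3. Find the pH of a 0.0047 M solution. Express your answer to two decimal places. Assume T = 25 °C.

FCH2COOH ⇌ FCH2COO- + H+
Ka = x²/(0.0047 − x) = 2.8 × 10^-3
The 5% rule fails; solving x² + Ka·x − Ka·C₀ = 0 exactly:
x = (−Ka + √(Ka² + 4·Ka·C₀))/2 = 2.49 × 10^-3 M
pH = −log[H+] = −log(2.49 × 10^-3) = 2.60

pH = 2.60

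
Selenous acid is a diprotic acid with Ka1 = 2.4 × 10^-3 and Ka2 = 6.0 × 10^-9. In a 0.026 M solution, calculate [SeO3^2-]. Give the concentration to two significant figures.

First ionization gives [H+] ≈ [HSeO3-] = 6.79 × 10^-3 M.
Second step: Ka2 = [H+][SeO3^2-]/[HSeO3-] ≈ [SeO3^2-] (since [H+] ≈ [HSeO3-]).
So [SeO3^2-] ≈ Ka2.

6.0 × 10^-9 M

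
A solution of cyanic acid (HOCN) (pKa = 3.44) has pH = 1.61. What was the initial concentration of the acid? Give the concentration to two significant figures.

[H+] = 10^(-1.61) = 2.45 × 10^-2 M = x
Ka = 10^(−3.44) = 3.63 × 10^-4
Ka = x²/(C₀ − x) ⇒ C₀ = x + x²/Ka
C₀ = 2.45 × 10^-2 + (2.45 × 10^-2)²/(3.63 × 10^-4) = 1.68 M

C₀ = 1.7 M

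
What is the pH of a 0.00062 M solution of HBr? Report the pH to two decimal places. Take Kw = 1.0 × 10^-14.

pH = 3.21

HBr is a strong acid and dissociates completely, so [H+] = 0.00062 M.
pH = -log(0.00062) = 3.21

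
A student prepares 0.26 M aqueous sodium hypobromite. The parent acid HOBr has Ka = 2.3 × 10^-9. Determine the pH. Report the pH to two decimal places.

pH = 11.03

OBr- is the conjugate base of the weak acid HOBr.
Kb = Kw/Ka = 1.0×10^-14 / 2.3 × 10^-9 = 4.35 × 10^-6
Let x = [OH-] at equilibrium. Kb = x²/(0.26 − x).
Neglecting x in the denominator: x = √(4.35 × 10^-6 × 0.26) = 1.06 × 10^-3 M
Check: 0.41% ionized — well under 5%, approximation valid.
pOH = 2.97, so pH = 14.00 − pOH = 11.03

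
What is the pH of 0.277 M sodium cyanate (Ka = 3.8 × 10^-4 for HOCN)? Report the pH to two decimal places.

OCN- is the conjugate base of the weak acid HOCN.
Kb = Kw/Ka = 1.0×10^-14 / 3.8 × 10^-4 = 2.63 × 10^-11
Kb = [OH-]²/(0.277 − [OH-]) = 2.63 × 10^-11
Assume [OH-] ≪ 0.277: [OH-] ≈ √(2.63 × 10^-11 × 0.277) = 2.70 × 10^-6 M
([OH-]/C₀ = 0.00097% < 5%, so the approximation holds.)
pOH = 5.57, so pH = 14.00 − pOH = 8.43

pH = 8.43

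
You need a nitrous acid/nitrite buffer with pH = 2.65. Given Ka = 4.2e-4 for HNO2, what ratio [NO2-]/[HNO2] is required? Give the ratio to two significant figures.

ratio = 0.19

pKa = -log(4.2 × 10^-4) = 3.377
pH = pKa + log(r) ⇒ log(r) = 2.65 − 3.377 = -0.727
r = [NO2-]/[HNO2] = 10^(-0.727) = 0.187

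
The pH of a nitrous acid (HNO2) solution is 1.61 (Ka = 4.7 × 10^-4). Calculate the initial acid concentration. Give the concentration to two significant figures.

[H+] = 10^(-1.61) = 2.45 × 10^-2 M = x
Ka = x²/(C₀ − x) ⇒ C₀ = x + x²/Ka
C₀ = 2.45 × 10^-2 + (2.45 × 10^-2)²/(4.7 × 10^-4) = 1.30 M

C₀ = 1.3 M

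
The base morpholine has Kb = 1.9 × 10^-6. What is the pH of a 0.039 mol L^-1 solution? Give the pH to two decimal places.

C4H8ONH + H2O ⇌ C4H8ONH2+ + OH-
Let x = [OH-] at equilibrium. Kb = x²/(0.039 − x).
Assume x ≪ 0.039: x ≈ √(1.9 × 10^-6 × 0.039) = 2.72 × 10^-4 M
pOH = 3.57, so pH = 14.00 − pOH = 10.43

pH = 10.43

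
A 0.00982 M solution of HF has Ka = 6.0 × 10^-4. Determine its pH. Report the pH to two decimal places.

pH = 2.67

HF ⇌ F- + H+
Let x = [H+] at equilibrium. Ka = x²/(0.00982 − x).
x is not negligible relative to C₀; solve x² + 0.0006·x − 5.89e-06 = 0.
x = (−Ka + √(Ka² + 4·Ka·C₀))/2 = 2.15 × 10^-3 M
pH = −log(2.15 × 10^-3) = 2.67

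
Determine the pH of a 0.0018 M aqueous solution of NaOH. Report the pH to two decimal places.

NaOH is a strong base; [OH-] = 0.0018 M.
pOH = -log(0.0018) = 2.74
pH = 14.00 - 2.74 = 11.26

pH = 11.26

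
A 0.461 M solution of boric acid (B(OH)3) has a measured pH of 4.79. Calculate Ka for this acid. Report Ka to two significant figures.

[H+] = 10^(-4.79) = 1.62 × 10^-5 M
At equilibrium [HA] = 0.461 − 1.62 × 10^-5 = 4.61 × 10^-1 M
Ka = [H+][A-]/[HA] = (1.62 × 10^-5)² / 4.61 × 10^-1 = 5.7 × 10^-10

Ka = 5.7 × 10^-10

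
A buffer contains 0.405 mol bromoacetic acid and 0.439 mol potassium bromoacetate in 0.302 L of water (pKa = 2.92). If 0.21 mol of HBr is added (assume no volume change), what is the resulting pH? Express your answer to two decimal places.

pH = 2.49

Added H+ converts BrCH2COO- to BrCH2COOH: BrCH2COOH → 0.615 mol, BrCH2COO- → 0.229 mol.
Henderson–Hasselbalch with mole ratio 0.229/0.615: pH = 2.92 + (-0.429)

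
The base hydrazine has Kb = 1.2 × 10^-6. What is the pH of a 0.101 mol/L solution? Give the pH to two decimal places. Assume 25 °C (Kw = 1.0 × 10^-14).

N2H4 + H2O ⇌ N2H5+ + OH-
Kb = x²/(0.101 − x) = 1.2 × 10^-6
Neglecting x in the denominator: x = √(1.2 × 10^-6 × 0.101) = 3.48 × 10^-4 M
pOH = 3.46, so pH = 14.00 − pOH = 10.54

pH = 10.54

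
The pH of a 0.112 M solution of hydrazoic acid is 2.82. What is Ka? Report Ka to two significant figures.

[H+] = 10^(-2.82) = 1.51 × 10^-3 M
At equilibrium [HA] = 0.112 − 1.51 × 10^-3 = 1.10 × 10^-1 M
Ka = [H+][A-]/[HA] = (1.51 × 10^-3)² / 1.10 × 10^-1 = 2.1 × 10^-5

Ka = 2.1 × 10^-5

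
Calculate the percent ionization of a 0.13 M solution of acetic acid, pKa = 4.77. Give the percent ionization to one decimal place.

CH3COOH ⇌ CH3COO- + H+; let x = [H+] at equilibrium.
Ka = 10^(−4.77) = 1.70 × 10^-5
x ≈ √(Ka·C₀) = √(1.70 × 10^-5 × 0.13) = 1.49 × 10^-3 M
% ionization = x/C₀ × 100% = 1.49 × 10^-3/0.13 × 100% = 1.1%

1.1%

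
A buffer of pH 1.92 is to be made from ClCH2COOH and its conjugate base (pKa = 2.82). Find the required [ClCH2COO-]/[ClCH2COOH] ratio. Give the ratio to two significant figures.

pH = pKa + log(r) ⇒ log(r) = 1.92 − 2.82 = -0.90
r = [ClCH2COO-]/[ClCH2COOH] = 10^(-0.90) = 0.126

ratio = 0.13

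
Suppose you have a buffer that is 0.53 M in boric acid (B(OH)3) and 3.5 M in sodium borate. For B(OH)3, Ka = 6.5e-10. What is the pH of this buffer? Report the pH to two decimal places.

pKa = −log(6.5 × 10^-10) = 9.187
Henderson–Hasselbalch: pH = pKa + log([B(OH)4-]/[B(OH)3]) = 9.187 + log(3.5/0.53)
pH = 9.187 + (+0.820) = 10.01

pH = 10.01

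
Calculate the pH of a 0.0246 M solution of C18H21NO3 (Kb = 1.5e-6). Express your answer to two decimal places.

C18H21NO3 + H2O ⇌ C18H22NO3+ + OH-
Kb = x²/(0.0246 − x) = 1.5 × 10^-6
Assume x ≪ 0.0246: x ≈ √(1.5 × 10^-6 × 0.0246) = 1.92 × 10^-4 M
pOH = −log(1.92 × 10^-4) = 3.72; pH = 14.00 − 3.72 = 10.28

pH = 10.28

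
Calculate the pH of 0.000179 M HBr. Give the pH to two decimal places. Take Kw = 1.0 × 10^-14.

HBr is a strong acid and dissociates completely, so [H+] = 0.000179 M.
pH = -log(0.000179) = 3.75

pH = 3.75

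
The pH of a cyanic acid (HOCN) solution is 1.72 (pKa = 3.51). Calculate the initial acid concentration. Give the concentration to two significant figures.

[H+] = 10^(-1.72) = 1.91 × 10^-2 M = x
Ka = 10^(−3.51) = 3.09 × 10^-4
Ka = x²/(C₀ − x) ⇒ C₀ = x + x²/Ka
C₀ = 1.91 × 10^-2 + (1.91 × 10^-2)²/(3.09 × 10^-4) = 1.20 M

C₀ = 1.2 M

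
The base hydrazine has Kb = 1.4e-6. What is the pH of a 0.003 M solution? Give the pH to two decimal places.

N2H4 + H2O ⇌ N2H5+ + OH-
From the ICE table, Kb = x²/(0.003 − x) = 1.4 × 10^-6.
Neglecting x in the denominator: x = √(1.4 × 10^-6 × 0.003) = 6.48 × 10^-5 M
(x/C₀ = 2.2% < 5%, so the approximation holds.)
pOH = −log(6.48 × 10^-5) = 4.19; pH = 14.00 − 4.19 = 9.81

pH = 9.81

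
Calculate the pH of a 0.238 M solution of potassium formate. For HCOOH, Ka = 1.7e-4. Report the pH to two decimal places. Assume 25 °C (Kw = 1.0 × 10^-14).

pH = 8.57

HCOO- is the conjugate base of the weak acid HCOOH.
Kb = Kw/Ka = 1.0×10^-14 / 1.7 × 10^-4 = 5.88 × 10^-11
Let x = [OH-] at equilibrium. Kb = x²/(0.238 − x).
Assume x ≪ 0.238: x ≈ √(5.88 × 10^-11 × 0.238) = 3.74 × 10^-6 M
(x/C₀ = 0.0016% < 5%, so the approximation holds.)
pOH = 5.43, so pH = 14.00 − pOH = 8.57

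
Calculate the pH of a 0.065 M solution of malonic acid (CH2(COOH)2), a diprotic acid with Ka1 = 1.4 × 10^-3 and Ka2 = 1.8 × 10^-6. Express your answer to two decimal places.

pH = 2.05

Since Ka1 ≫ Ka2, the first ionization dominates [H+].
Ka1 = x²/(0.065 − x) = 1.4 × 10^-3
Solving the quadratic: x = (−Ka1 + √(Ka1² + 4·Ka1·C₀))/2 = 8.87 × 10^-3 M
pH = −log(8.87 × 10^-3) = 2.05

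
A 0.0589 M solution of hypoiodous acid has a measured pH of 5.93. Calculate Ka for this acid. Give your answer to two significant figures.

[H+] = 10^(-5.93) = 1.17 × 10^-6 M
At equilibrium [HA] = 0.0589 − 1.17 × 10^-6 = 5.89 × 10^-2 M
Ka = [H+][A-]/[HA] = (1.17 × 10^-6)² / 5.89 × 10^-2 = 2.3 × 10^-11

Ka = 2.3 × 10^-11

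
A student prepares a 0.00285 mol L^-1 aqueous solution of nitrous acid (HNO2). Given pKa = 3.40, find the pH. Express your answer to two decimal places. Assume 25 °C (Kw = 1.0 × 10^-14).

HNO2 ⇌ NO2- + H+
Ka = 10^(−3.40) = 3.98 × 10^-4
From the ICE table, Ka = [H+]²/(0.00285 − [H+]) = 3.98 × 10^-4.
[H+] is not negligible relative to C₀; solve [H+]² + 0.000398·[H+] − 1.13e-06 = 0.
[H+] = (−Ka + √(Ka² + 4·Ka·C₀))/2 = 8.84 × 10^-4 M
pH = −log(8.84 × 10^-4) = 3.05

pH = 3.05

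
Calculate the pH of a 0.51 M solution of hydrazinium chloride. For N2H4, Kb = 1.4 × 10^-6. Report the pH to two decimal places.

N2H5+ is the conjugate acid of the weak base N2H4.
Ka = Kw/Kb = 1.0×10^-14 / 1.4 × 10^-6 = 7.14 × 10^-9
From the ICE table, Ka = [H+]²/(0.51 − [H+]) = 7.14 × 10^-9.
Neglecting [H+] in the denominator: [H+] = √(7.14 × 10^-9 × 0.51) = 6.03 × 10^-5 M
pH = −log[H+] = −log(6.03 × 10^-5) = 4.22

pH = 4.22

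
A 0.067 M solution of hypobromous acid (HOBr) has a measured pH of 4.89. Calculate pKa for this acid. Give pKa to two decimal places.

[H+] = 10^(-4.89) = 1.29 × 10^-5 M
At equilibrium [HA] = 0.067 − 1.29 × 10^-5 = 6.70 × 10^-2 M
Ka = [H+][A-]/[HA] = (1.29 × 10^-5)² / 6.70 × 10^-2 = 2.48 × 10^-9
pKa = -log(2.48 × 10^-9) = 8.61

pKa = 8.61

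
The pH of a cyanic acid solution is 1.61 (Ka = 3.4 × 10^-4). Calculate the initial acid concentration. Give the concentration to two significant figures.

C₀ = 1.8 M

[H+] = 10^(-1.61) = 2.45 × 10^-2 M = x
Ka = x²/(C₀ − x) ⇒ C₀ = x + x²/Ka
C₀ = 2.45 × 10^-2 + (2.45 × 10^-2)²/(3.4 × 10^-4) = 1.79 M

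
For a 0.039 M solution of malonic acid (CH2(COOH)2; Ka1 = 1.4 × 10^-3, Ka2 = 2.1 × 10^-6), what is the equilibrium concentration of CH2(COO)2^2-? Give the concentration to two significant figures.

First ionization gives [H+] ≈ [CH2(COOH)COO-] = 6.72 × 10^-3 M.
Second step: Ka2 = [H+][CH2(COO)2^2-]/[CH2(COOH)COO-] ≈ [CH2(COO)2^2-] (since [H+] ≈ [CH2(COOH)COO-]).
So [CH2(COO)2^2-] ≈ Ka2.

2.1 × 10^-6 M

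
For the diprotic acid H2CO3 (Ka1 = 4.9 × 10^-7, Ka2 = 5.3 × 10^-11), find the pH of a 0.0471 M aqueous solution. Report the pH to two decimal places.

pH = 3.82

Since Ka1 ≫ Ka2, the first ionization dominates [H+].
Ka1 = x²/(0.0471 − x) = 4.9 × 10^-7
x ≈ √(4.9 × 10^-7 × 0.0471) = 1.52 × 10^-4 M
pH = −log(1.52 × 10^-4) = 3.82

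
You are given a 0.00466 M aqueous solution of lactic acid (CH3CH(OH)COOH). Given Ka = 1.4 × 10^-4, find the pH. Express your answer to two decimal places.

pH = 3.13

CH3CH(OH)COOH ⇌ CH3CH(OH)COO- + H+
From the ICE table, Ka = x²/(0.00466 − x) = 1.4 × 10^-4.
x is not negligible relative to C₀; solve x² + 0.00014·x − 6.52e-07 = 0.
x = (−Ka + √(Ka² + 4·Ka·C₀))/2 = 7.41 × 10^-4 M
pH = −log(7.41 × 10^-4) = 3.13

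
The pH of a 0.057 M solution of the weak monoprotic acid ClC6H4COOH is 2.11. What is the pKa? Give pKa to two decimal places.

pKa = 2.91

[H+] = 10^(-2.11) = 7.76 × 10^-3 M
At equilibrium [HA] = 0.057 − 7.76 × 10^-3 = 4.92 × 10^-2 M
Ka = [H+][A-]/[HA] = (7.76 × 10^-3)² / 4.92 × 10^-2 = 1.22 × 10^-3
pKa = -log(1.22 × 10^-3) = 2.91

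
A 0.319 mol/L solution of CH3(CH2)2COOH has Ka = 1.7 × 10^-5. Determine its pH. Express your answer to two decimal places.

CH3(CH2)2COOH ⇌ CH3(CH2)2COO- + H+
Ka = [H+]²/(0.319 − [H+]) = 1.7 × 10^-5
Neglecting [H+] in the denominator: [H+] = √(1.7 × 10^-5 × 0.319) = 2.33 × 10^-3 M
Check: 0.73% ionized — well under 5%, approximation valid.
pH = −log(2.33 × 10^-3) = 2.63

pH = 2.63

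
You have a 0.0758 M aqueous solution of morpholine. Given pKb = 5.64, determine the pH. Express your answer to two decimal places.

C4H8ONH + H2O ⇌ C4H8ONH2+ + OH-
Kb = 10^(−5.64) = 2.29 × 10^-6
Kb = x²/(0.0758 − x) = 2.29 × 10^-6
Since Kb ≪ C₀, x ≈ √(Kb·C₀) = 4.17 × 10^-4 M.
pOH = −log(4.17 × 10^-4) = 3.38; pH = 14.00 − 3.38 = 10.62

pH = 10.62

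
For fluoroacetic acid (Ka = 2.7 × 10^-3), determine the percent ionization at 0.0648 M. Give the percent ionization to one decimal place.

FCH2COOH ⇌ FCH2COO- + H+; let x = [H+] at equilibrium.
Solve x² + 0.0027x − 0.000175 = 0 → x = 1.19 × 10^-2 M
Fraction ionized = 1.19 × 10^-2 / 0.0648 = 0.1836 → 18.4%

18.4%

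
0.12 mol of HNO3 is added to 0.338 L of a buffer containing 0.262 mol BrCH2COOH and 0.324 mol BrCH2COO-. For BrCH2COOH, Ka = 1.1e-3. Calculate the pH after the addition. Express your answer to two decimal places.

pH = 2.69

Added H+ converts BrCH2COO- to BrCH2COOH: BrCH2COOH → 0.382 mol, BrCH2COO- → 0.204 mol.
pKa = −log(1.1 × 10^-3) = 2.959
pH = pKa + log([A⁻]/[HA]) = 2.959 + log(0.204/0.382) = 2.959 -0.272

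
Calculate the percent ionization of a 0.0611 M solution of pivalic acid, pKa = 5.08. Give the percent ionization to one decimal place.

1.2%

(CH3)3CCOOH ⇌ (CH3)3CCOO- + H+; let x = [H+] at equilibrium.
Ka = 10^(−5.08) = 8.32 × 10^-6
x ≈ √(Ka·C₀) = √(8.32 × 10^-6 × 0.0611) = 7.13 × 10^-4 M
Fraction ionized = 7.13 × 10^-4 / 0.0611 = 0.0117 → 1.2%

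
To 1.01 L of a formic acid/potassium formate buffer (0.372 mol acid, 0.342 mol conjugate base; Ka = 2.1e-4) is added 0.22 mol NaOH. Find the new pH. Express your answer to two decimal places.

OH- converts HCOOH to HCOO-: HCOOH → 0.152 mol, HCOO- → 0.562 mol.
pKa = −log(2.1 × 10^-4) = 3.678
Henderson–Hasselbalch with mole ratio 0.562/0.152: pH = 3.678 + (+0.568)

pH = 4.25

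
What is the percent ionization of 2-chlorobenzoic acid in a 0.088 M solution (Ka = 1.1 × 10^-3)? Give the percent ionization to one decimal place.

ClC6H4COOH ⇌ ClC6H4COO- + H+; let x = [H+] at equilibrium.
Solve x² + 0.0011x − 9.68e-05 = 0 → x = 9.30 × 10^-3 M
Fraction ionized = 9.30 × 10^-3 / 0.088 = 0.1057 → 10.6%

10.6%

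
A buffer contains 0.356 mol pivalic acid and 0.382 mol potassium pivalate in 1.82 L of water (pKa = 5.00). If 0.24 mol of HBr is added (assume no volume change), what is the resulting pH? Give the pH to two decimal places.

Added H+ converts (CH3)3CCOO- to (CH3)3CCOOH: (CH3)3CCOOH → 0.596 mol, (CH3)3CCOO- → 0.142 mol.
pH = pKa + log([A⁻]/[HA]) = 5.00 + log(0.142/0.596) = 5.00 -0.623

pH = 4.38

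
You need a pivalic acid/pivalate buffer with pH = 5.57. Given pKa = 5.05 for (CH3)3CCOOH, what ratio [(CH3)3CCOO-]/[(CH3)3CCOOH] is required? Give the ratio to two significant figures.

pH = pKa + log(r) ⇒ log(r) = 5.57 − 5.05 = +0.52
r = [(CH3)3CCOO-]/[(CH3)3CCOOH] = 10^(+0.52) = 3.31

ratio = 3.3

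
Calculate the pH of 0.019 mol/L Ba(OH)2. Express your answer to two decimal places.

pH = 12.58

Ba(OH)2 is a strong base (each formula unit releases 2 OH-); [OH-] = 0.038 M.
pOH = -log(0.038) = 1.42
pH = 14.00 - 1.42 = 12.58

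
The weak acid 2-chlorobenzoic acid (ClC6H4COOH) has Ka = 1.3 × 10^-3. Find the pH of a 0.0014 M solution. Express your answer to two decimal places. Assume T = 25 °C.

pH = 3.07

ClC6H4COOH ⇌ ClC6H4COO- + H+
From the ICE table, Ka = x²/(0.0014 − x) = 1.3 × 10^-3.
Here C₀/Ka ≈ 1.08, so the small-x approximation fails. Use the quadratic:
x = (−Ka + √(Ka² + 4·Ka·C₀))/2 = 8.47 × 10^-4 M
pH = −log(8.47 × 10^-4) = 3.07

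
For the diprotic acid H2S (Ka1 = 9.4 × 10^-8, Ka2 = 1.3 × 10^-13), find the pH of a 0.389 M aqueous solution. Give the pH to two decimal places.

pH = 3.72

Since Ka1 ≫ Ka2, the first ionization dominates [H+].
Ka1 = x²/(0.389 − x) = 9.4 × 10^-8
x ≈ √(9.4 × 10^-8 × 0.389) = 1.91 × 10^-4 M
pH = −log(1.91 × 10^-4) = 3.72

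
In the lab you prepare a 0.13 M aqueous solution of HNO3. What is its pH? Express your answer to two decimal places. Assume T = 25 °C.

HNO3 is a strong acid and dissociates completely, so [H+] = 0.13 M.
pH = -log(0.13) = 0.89

pH = 0.89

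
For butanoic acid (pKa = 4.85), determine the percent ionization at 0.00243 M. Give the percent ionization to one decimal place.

CH3(CH2)2COOH ⇌ CH3(CH2)2COO- + H+; let x = [H+] at equilibrium.
Ka = 10^(−4.85) = 1.41 × 10^-5
Ka = x²/(C₀ − x); solving the quadratic gives x = 1.78 × 10^-4 M.
Fraction ionized = 1.78 × 10^-4 / 0.00243 = 0.0733 → 7.3%

7.3%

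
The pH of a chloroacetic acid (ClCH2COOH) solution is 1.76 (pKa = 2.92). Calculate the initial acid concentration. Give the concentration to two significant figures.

[H+] = 10^(-1.76) = 1.74 × 10^-2 M = x
Ka = 10^(−2.92) = 1.20 × 10^-3
Ka = x²/(C₀ − x) ⇒ C₀ = x + x²/Ka
C₀ = 1.74 × 10^-2 + (1.74 × 10^-2)²/(1.20 × 10^-3) = 2.70 × 10^-1 M

C₀ = 2.7 × 10^-1 M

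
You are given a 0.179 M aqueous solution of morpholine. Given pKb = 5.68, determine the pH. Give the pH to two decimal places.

C4H8ONH + H2O ⇌ C4H8ONH2+ + OH-
Kb = 10^(−5.68) = 2.09 × 10^-6
From the ICE table, Kb = [OH-]²/(0.179 − [OH-]) = 2.09 × 10^-6.
Assume [OH-] ≪ 0.179: [OH-] ≈ √(2.09 × 10^-6 × 0.179) = 6.12 × 10^-4 M
([OH-]/C₀ = 0.34% < 5%, so the approximation holds.)
pOH = 3.21, so pH = 14.00 − pOH = 10.79

pH = 10.79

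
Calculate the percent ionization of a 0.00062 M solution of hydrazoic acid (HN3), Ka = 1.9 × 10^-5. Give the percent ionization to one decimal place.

HN3 ⇌ N3- + H+; let x = [H+] at equilibrium.
Ka = x²/(C₀ − x); solving the quadratic gives x = 9.95 × 10^-5 M.
Fraction ionized = 9.95 × 10^-5 / 0.00062 = 0.1605 → 16.0%

16.0%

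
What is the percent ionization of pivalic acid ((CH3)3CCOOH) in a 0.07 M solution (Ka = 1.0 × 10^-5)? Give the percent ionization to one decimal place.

1.2%

(CH3)3CCOOH ⇌ (CH3)3CCOO- + H+; let x = [H+] at equilibrium.
x ≈ √(Ka·C₀) = √(1.0 × 10^-5 × 0.07) = 8.37 × 10^-4 M
% ionization = x/C₀ × 100% = 8.37 × 10^-4/0.07 × 100% = 1.2%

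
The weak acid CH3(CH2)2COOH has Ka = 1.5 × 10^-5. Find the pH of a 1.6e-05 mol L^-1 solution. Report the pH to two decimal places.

CH3(CH2)2COOH ⇌ CH3(CH2)2COO- + H+
Ka = x²/(1.6e-05 − x) = 1.5 × 10^-5
x is not negligible relative to C₀; solve x² + 1.5e-05·x − 2.4e-10 = 0.
x = [−1.5e-05 + √(1.5e-05² + 9.6e-10)]/2 = 9.71 × 10^-6 M
pH = −log(9.71 × 10^-6) = 5.01

pH = 5.01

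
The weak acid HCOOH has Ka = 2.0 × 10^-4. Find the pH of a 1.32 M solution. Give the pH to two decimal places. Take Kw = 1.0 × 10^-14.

pH = 1.79

HCOOH ⇌ HCOO- + H+
Ka = [H+]²/(1.32 − [H+]) = 2.0 × 10^-4
Since Ka ≪ C₀, [H+] ≈ √(Ka·C₀) = 1.62 × 10^-2 M.
Check: 1.2% ionized — well under 5%, approximation valid.
pH = −log[H+] = −log(1.62 × 10^-2) = 1.79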